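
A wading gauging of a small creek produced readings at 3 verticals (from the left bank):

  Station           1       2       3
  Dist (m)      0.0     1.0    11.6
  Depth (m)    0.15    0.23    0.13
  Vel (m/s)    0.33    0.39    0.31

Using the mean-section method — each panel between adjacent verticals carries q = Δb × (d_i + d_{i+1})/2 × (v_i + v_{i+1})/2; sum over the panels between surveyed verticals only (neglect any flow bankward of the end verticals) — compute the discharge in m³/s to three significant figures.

0.736 m³/s

Panel 1-2: Δb = 1 m, d̄ = (0.15+0.23)/2 = 0.19, v̄ = (0.33+0.39)/2 = 0.36 → q = 1×0.19×0.36 = 0.06840 m³/s
Panel 2-3: Δb = 10.6 m, d̄ = (0.23+0.13)/2 = 0.18, v̄ = (0.39+0.31)/2 = 0.35 → q = 10.6×0.18×0.35 = 0.6678 m³/s
Q = Σ q = 0.7362 m³/s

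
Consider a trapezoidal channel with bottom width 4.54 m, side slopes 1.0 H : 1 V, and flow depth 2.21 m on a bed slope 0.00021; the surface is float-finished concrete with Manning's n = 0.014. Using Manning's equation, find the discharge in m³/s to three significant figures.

A = (b + z·y)·y = (4.54 + 1.0×2.21)×2.21 = 14.92 m²
P = b + 2y√(1+z²) = 4.54 + 2×2.21×√(1+1.0²) = 10.79 m
R = A/P = 14.92/10.79 = 1.382 m
Q = (1/n)·A·R^(2/3)·S^(1/2) = (1/0.014) × 14.92 × 1.382^(2/3) × 0.00021^(1/2) = 19.16 m³/s

19.2 m³/s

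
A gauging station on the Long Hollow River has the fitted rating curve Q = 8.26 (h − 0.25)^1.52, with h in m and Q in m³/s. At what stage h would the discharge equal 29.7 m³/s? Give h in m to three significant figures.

h − h₀ = (Q/C)^(1/b) = (29.7/8.26)^(1/1.52) = 2.321 m
h = 0.25 + 2.321 = 2.571 m

2.57 m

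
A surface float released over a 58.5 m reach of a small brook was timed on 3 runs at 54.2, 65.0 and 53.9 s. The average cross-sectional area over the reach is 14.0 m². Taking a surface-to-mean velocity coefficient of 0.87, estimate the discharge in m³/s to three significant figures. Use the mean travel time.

12.3 m³/s

t̄ = (54.2 + 65.0 + 53.9) / 3 = 57.7 s
v_surface = L / t̄ = 58.5 / 57.7 = 1.014 m/s
v_mean = 0.87 × 1.014 = 0.8821 m/s
Q = A × v_mean = 14.0 × 0.8821 = 12.35 m³/s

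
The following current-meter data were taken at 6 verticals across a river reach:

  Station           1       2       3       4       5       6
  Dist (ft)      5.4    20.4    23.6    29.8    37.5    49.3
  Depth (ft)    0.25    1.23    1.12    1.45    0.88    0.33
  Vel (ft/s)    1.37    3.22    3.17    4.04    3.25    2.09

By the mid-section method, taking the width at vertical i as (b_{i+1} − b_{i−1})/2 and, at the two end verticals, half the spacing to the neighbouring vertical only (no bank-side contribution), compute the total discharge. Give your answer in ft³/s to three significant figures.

128 ft³/s

w_1 = (20.4 − 5.4)/2 = 7.5 ft; q_1 = 1.37 × 0.25 × 7.5 = 2.569 ft³/s
w_2 = (23.6 − 5.4)/2 = 9.1 ft; q_2 = 3.22 × 1.23 × 9.1 = 36.04 ft³/s
w_3 = (29.8 − 20.4)/2 = 4.7 ft; q_3 = 3.17 × 1.12 × 4.7 = 16.69 ft³/s
w_4 = (37.5 − 23.6)/2 = 6.95 ft; q_4 = 4.04 × 1.45 × 6.95 = 40.71 ft³/s
w_5 = (49.3 − 29.8)/2 = 9.75 ft; q_5 = 3.25 × 0.88 × 9.75 = 27.89 ft³/s
w_6 = (49.3 − 37.5)/2 = 5.9 ft; q_6 = 2.09 × 0.33 × 5.9 = 4.069 ft³/s
Q = Σ qᵢ = 128.0 ft³/s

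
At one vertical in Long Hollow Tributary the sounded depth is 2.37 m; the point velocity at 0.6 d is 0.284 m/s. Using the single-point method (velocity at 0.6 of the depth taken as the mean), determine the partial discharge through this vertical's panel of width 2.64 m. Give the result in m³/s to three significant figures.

v̄ = v₀.₆ = 0.284 m/s
q = v̄ × d × w = 0.2840 × 2.37 × 2.64 = 1.777 m³/s

1.78 m³/s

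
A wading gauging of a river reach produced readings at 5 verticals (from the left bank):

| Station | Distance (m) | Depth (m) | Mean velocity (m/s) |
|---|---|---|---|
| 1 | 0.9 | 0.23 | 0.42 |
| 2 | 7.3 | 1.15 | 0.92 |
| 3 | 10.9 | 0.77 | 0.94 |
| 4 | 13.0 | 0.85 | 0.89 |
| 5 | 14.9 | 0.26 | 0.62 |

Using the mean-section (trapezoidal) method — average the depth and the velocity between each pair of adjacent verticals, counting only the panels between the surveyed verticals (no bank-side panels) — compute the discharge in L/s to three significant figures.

Panel 1-2: Δb = 6.4 m, d̄ = (0.23+1.15)/2 = 0.69, v̄ = (0.42+0.92)/2 = 0.67 → q = 6.4×0.69×0.67 = 2.959 m³/s
Panel 2-3: Δb = 3.6 m, d̄ = (1.15+0.77)/2 = 0.96, v̄ = (0.92+0.94)/2 = 0.93 → q = 3.6×0.96×0.93 = 3.214 m³/s
Panel 3-4: Δb = 2.1 m, d̄ = (0.77+0.85)/2 = 0.81, v̄ = (0.94+0.89)/2 = 0.915 → q = 2.1×0.81×0.915 = 1.556 m³/s
Panel 4-5: Δb = 1.9 m, d̄ = (0.85+0.26)/2 = 0.555, v̄ = (0.89+0.62)/2 = 0.755 → q = 1.9×0.555×0.755 = 0.7961 m³/s
Q = Σ q = 8.525 m³/s
= 8.525 × 1000 = 8525 L/s

8530 L/s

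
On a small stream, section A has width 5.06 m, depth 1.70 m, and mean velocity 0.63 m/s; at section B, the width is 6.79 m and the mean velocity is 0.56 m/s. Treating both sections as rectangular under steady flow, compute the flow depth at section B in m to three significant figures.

Q = A₁V₁ = (5.06×1.70) × 0.63 = 5.419 m³/s
d₂ = Q/(b₂ V₂) = 5.419/(6.79×0.56) = 1.425 m

1.43 m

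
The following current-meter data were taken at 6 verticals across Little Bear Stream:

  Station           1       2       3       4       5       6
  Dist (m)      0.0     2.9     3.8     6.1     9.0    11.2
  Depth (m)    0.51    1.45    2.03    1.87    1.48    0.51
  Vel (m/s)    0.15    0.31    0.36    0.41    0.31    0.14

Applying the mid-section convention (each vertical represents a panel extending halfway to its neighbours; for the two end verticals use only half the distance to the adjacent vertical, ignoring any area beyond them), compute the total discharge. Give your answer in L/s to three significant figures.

w_1 = (2.9 − 0.0)/2 = 1.45 m; q_1 = 0.15 × 0.51 × 1.45 = 0.1109 m³/s
w_2 = (3.8 − 0.0)/2 = 1.9 m; q_2 = 0.31 × 1.45 × 1.9 = 0.8541 m³/s
w_3 = (6.1 − 2.9)/2 = 1.6 m; q_3 = 0.36 × 2.03 × 1.6 = 1.169 m³/s
w_4 = (9.0 − 3.8)/2 = 2.6 m; q_4 = 0.41 × 1.87 × 2.6 = 1.993 m³/s
w_5 = (11.2 − 6.1)/2 = 2.55 m; q_5 = 0.31 × 1.48 × 2.55 = 1.170 m³/s
w_6 = (11.2 − 9.0)/2 = 1.1 m; q_6 = 0.14 × 0.51 × 1.1 = 0.07854 m³/s
Q = Σ qᵢ = 5.376 m³/s
= 5.376 × 1000 = 5376 L/s

5380 L/s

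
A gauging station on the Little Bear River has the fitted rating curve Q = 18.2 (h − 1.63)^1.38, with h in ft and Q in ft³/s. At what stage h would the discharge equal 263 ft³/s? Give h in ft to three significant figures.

h − h₀ = (Q/C)^(1/b) = (263/18.2)^(1/1.38) = 6.926 ft
h = 1.63 + 6.926 = 8.556 ft

8.56 ft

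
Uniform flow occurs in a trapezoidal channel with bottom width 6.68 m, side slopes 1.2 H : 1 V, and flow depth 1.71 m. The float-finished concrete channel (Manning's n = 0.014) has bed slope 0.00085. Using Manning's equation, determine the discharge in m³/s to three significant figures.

35.9 m³/s

A = (b + z·y)·y = (6.68 + 1.2×1.71)×1.71 = 14.93 m²
P = b + 2y√(1+z²) = 6.68 + 2×1.71×√(1+1.2²) = 12.02 m
R = A/P = 14.93/12.02 = 1.242 m
Q = (1/n)·A·R^(2/3)·S^(1/2) = (1/0.014) × 14.93 × 1.242^(2/3) × 0.00085^(1/2) = 35.93 m³/s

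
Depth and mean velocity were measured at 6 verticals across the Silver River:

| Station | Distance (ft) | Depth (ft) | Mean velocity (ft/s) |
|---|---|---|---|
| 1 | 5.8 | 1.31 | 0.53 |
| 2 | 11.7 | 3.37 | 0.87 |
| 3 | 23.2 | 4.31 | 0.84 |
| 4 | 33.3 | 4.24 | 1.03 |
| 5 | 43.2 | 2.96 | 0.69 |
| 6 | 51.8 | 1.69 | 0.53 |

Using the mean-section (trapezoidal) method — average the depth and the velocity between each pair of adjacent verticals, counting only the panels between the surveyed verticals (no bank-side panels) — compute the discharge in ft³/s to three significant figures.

Panel 1-2: Δb = 5.9 ft, d̄ = (1.31+3.37)/2 = 2.34, v̄ = (0.53+0.87)/2 = 0.7 → q = 5.9×2.34×0.7 = 9.664 ft³/s
Panel 2-3: Δb = 11.5 ft, d̄ = (3.37+4.31)/2 = 3.84, v̄ = (0.87+0.84)/2 = 0.855 → q = 11.5×3.84×0.855 = 37.76 ft³/s
Panel 3-4: Δb = 10.1 ft, d̄ = (4.31+4.24)/2 = 4.275, v̄ = (0.84+1.03)/2 = 0.935 → q = 10.1×4.275×0.935 = 40.37 ft³/s
Panel 4-5: Δb = 9.9 ft, d̄ = (4.24+2.96)/2 = 3.6, v̄ = (1.03+0.69)/2 = 0.86 → q = 9.9×3.6×0.86 = 30.65 ft³/s
Panel 5-6: Δb = 8.6 ft, d̄ = (2.96+1.69)/2 = 2.325, v̄ = (0.69+0.53)/2 = 0.61 → q = 8.6×2.325×0.61 = 12.20 ft³/s
Q = Σ q = 130.6 ft³/s

131 ft³/s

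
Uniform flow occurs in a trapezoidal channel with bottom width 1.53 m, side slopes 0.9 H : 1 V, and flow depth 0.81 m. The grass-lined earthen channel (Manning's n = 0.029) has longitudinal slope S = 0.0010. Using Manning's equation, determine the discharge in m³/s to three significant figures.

A = (b + z·y)·y = (1.53 + 0.9×0.81)×0.81 = 1.830 m²
P = b + 2y√(1+z²) = 1.53 + 2×0.81×√(1+0.9²) = 3.709 m
R = A/P = 1.830/3.709 = 0.4933 m
Q = (1/n)·A·R^(2/3)·S^(1/2) = (1/0.029) × 1.830 × 0.4933^(2/3) × 0.0010^(1/2) = 1.246 m³/s

1.25 m³/s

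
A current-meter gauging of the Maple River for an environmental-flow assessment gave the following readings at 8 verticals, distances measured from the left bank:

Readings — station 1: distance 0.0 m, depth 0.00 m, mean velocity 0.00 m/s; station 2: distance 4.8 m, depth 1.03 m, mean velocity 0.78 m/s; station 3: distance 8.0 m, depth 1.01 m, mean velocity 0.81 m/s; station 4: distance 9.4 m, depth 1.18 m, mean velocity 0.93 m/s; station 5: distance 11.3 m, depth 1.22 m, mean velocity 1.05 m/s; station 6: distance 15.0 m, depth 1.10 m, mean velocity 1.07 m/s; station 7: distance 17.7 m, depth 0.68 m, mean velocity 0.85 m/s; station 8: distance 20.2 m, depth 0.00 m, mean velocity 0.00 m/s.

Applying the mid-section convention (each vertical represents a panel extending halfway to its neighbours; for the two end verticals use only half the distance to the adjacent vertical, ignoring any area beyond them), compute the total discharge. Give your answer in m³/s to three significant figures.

w_2 = (8.0 − 0.0)/2 = 4 m; q_2 = 0.78 × 1.03 × 4 = 3.214 m³/s
w_3 = (9.4 − 4.8)/2 = 2.3 m; q_3 = 0.81 × 1.01 × 2.3 = 1.882 m³/s
w_4 = (11.3 − 8.0)/2 = 1.65 m; q_4 = 0.93 × 1.18 × 1.65 = 1.811 m³/s
w_5 = (15.0 − 9.4)/2 = 2.8 m; q_5 = 1.05 × 1.22 × 2.8 = 3.587 m³/s
w_6 = (17.7 − 11.3)/2 = 3.2 m; q_6 = 1.07 × 1.10 × 3.2 = 3.766 m³/s
w_7 = (20.2 − 15.0)/2 = 2.6 m; q_7 = 0.85 × 0.68 × 2.6 = 1.503 m³/s
Stations 1, 8 contribute zero (depth or velocity is 0).
Q = Σ qᵢ = 15.76 m³/s

15.8 m³/s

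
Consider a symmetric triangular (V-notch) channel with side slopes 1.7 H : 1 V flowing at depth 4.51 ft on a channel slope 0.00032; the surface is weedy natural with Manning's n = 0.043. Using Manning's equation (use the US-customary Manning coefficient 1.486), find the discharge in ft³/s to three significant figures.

33.3 ft³/s

A = z·y² = 1.7×4.51² = 34.58 ft²
P = 2y√(1+z²) = 2×4.51×√(1+1.7²) = 17.79 ft
R = A/P = 34.58/17.79 = 1.944 ft
Q = (1.486/n)·A·R^(2/3)·S^(1/2) = (1.486/0.043) × 34.58 × 1.944^(2/3) × 0.00032^(1/2) = 33.29 ft³/s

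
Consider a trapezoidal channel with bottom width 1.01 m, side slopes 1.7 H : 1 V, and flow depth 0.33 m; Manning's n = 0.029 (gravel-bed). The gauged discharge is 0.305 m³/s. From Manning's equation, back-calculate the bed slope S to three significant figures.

0.00214

A = (b + z·y)·y = (1.01 + 1.7×0.33)×0.33 = 0.5184 m²
P = b + 2y√(1+z²) = 1.01 + 2×0.33×√(1+1.7²) = 2.312 m
R = A/P = 0.5184/2.312 = 0.2243 m
S = (Q·n / (1·A·R^(2/3)))² = (0.305×0.029 / (1×0.5184×0.3691))² = 0.002136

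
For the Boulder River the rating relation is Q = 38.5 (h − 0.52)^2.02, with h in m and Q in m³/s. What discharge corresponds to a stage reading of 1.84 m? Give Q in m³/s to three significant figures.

Q = 38.5 × (1.84 − 0.52)^2.02 = 38.5 × 1.32^2.02 = 67.46 m³/s

67.5 m³/s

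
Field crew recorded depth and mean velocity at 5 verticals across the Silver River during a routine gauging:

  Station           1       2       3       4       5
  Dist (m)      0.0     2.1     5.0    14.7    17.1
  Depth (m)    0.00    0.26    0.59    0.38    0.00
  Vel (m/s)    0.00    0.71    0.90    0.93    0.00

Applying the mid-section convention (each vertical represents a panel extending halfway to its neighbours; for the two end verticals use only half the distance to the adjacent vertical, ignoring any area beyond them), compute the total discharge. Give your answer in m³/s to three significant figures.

w_2 = (5.0 − 0.0)/2 = 2.5 m; q_2 = 0.71 × 0.26 × 2.5 = 0.4615 m³/s
w_3 = (14.7 − 2.1)/2 = 6.3 m; q_3 = 0.90 × 0.59 × 6.3 = 3.345 m³/s
w_4 = (17.1 − 5.0)/2 = 6.05 m; q_4 = 0.93 × 0.38 × 6.05 = 2.138 m³/s
Stations 1, 5 contribute zero (depth or velocity is 0).
Q = Σ qᵢ = 5.945 m³/s

5.94 m³/s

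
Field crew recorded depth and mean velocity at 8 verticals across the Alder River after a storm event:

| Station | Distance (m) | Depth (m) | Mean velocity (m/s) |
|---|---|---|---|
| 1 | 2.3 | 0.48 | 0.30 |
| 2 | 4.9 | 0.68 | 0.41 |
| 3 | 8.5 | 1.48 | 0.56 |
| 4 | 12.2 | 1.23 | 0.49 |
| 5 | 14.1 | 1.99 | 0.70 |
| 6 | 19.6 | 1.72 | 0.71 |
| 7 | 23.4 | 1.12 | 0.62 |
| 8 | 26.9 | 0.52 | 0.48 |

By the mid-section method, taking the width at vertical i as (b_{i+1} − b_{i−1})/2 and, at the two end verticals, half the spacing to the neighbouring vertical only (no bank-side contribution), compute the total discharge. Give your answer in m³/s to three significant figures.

w_1 = (4.9 − 2.3)/2 = 1.3 m; q_1 = 0.30 × 0.48 × 1.3 = 0.1872 m³/s
w_2 = (8.5 − 2.3)/2 = 3.1 m; q_2 = 0.41 × 0.68 × 3.1 = 0.8643 m³/s
w_3 = (12.2 − 4.9)/2 = 3.65 m; q_3 = 0.56 × 1.48 × 3.65 = 3.025 m³/s
w_4 = (14.1 − 8.5)/2 = 2.8 m; q_4 = 0.49 × 1.23 × 2.8 = 1.688 m³/s
w_5 = (19.6 − 12.2)/2 = 3.7 m; q_5 = 0.70 × 1.99 × 3.7 = 5.154 m³/s
w_6 = (23.4 − 14.1)/2 = 4.65 m; q_6 = 0.71 × 1.72 × 4.65 = 5.679 m³/s
w_7 = (26.9 − 19.6)/2 = 3.65 m; q_7 = 0.62 × 1.12 × 3.65 = 2.535 m³/s
w_8 = (26.9 − 23.4)/2 = 1.75 m; q_8 = 0.48 × 0.52 × 1.75 = 0.4368 m³/s
Q = Σ qᵢ = 19.57 m³/s

19.6 m³/s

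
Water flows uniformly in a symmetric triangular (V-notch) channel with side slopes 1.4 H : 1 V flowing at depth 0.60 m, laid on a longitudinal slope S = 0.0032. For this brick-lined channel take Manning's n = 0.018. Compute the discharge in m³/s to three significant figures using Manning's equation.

A = z·y² = 1.4×0.60² = 0.5040 m²
P = 2y√(1+z²) = 2×0.60×√(1+1.4²) = 2.065 m
R = A/P = 0.5040/2.065 = 0.2441 m
Q = (1/n)·A·R^(2/3)·S^(1/2) = (1/0.018) × 0.5040 × 0.2441^(2/3) × 0.0032^(1/2) = 0.6187 m³/s

0.619 m³/s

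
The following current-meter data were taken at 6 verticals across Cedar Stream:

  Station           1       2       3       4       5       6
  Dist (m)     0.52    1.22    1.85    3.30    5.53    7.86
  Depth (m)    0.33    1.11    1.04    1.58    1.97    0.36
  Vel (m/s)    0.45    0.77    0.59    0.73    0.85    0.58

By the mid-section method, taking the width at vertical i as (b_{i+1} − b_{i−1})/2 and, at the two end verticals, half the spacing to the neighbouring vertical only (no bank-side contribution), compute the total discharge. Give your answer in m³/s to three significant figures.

w_1 = (1.22 − 0.52)/2 = 0.35 m; q_1 = 0.45 × 0.33 × 0.35 = 0.05198 m³/s
w_2 = (1.85 − 0.52)/2 = 0.665 m; q_2 = 0.77 × 1.11 × 0.665 = 0.5684 m³/s
w_3 = (3.30 − 1.22)/2 = 1.04 m; q_3 = 0.59 × 1.04 × 1.04 = 0.6381 m³/s
w_4 = (5.53 − 1.85)/2 = 1.84 m; q_4 = 0.73 × 1.58 × 1.84 = 2.122 m³/s
w_5 = (7.86 − 3.30)/2 = 2.28 m; q_5 = 0.85 × 1.97 × 2.28 = 3.818 m³/s
w_6 = (7.86 − 5.53)/2 = 1.165 m; q_6 = 0.58 × 0.36 × 1.165 = 0.2433 m³/s
Q = Σ qᵢ = 7.442 m³/s

7.44 m³/s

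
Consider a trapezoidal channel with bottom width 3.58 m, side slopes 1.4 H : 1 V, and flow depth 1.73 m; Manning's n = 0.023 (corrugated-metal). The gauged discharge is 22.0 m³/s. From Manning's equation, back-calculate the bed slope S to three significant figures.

0.00212

A = (b + z·y)·y = (3.58 + 1.4×1.73)×1.73 = 10.38 m²
P = b + 2y√(1+z²) = 3.58 + 2×1.73×√(1+1.4²) = 9.533 m
R = A/P = 10.38/9.533 = 1.089 m
S = (Q·n / (1·A·R^(2/3)))² = (22.0×0.023 / (1×10.38×1.059))² = 0.002119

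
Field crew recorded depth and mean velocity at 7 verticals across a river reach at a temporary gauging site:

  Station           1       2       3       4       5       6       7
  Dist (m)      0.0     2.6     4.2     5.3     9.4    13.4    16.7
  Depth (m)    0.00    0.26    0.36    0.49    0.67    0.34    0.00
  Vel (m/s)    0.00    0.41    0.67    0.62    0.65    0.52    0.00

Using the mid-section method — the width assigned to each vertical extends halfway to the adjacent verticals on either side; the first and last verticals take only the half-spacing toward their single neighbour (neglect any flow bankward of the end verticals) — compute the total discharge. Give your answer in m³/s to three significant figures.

w_2 = (4.2 − 0.0)/2 = 2.1 m; q_2 = 0.41 × 0.26 × 2.1 = 0.2239 m³/s
w_3 = (5.3 − 2.6)/2 = 1.35 m; q_3 = 0.67 × 0.36 × 1.35 = 0.3256 m³/s
w_4 = (9.4 − 4.2)/2 = 2.6 m; q_4 = 0.62 × 0.49 × 2.6 = 0.7899 m³/s
w_5 = (13.4 − 5.3)/2 = 4.05 m; q_5 = 0.65 × 0.67 × 4.05 = 1.764 m³/s
w_6 = (16.7 − 9.4)/2 = 3.65 m; q_6 = 0.52 × 0.34 × 3.65 = 0.6453 m³/s
Stations 1, 7 contribute zero (depth or velocity is 0).
Q = Σ qᵢ = 3.748 m³/s

3.75 m³/s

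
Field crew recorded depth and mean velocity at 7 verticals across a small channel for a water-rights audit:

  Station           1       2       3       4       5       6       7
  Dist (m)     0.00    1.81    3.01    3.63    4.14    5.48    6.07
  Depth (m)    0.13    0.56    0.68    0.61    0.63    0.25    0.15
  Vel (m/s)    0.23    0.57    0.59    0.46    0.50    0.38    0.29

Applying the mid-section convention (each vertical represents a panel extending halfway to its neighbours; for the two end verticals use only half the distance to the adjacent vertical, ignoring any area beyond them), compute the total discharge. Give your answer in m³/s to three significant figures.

1.43 m³/s

w_1 = (1.81 − 0.00)/2 = 0.905 m; q_1 = 0.23 × 0.13 × 0.905 = 0.02706 m³/s
w_2 = (3.01 − 0.00)/2 = 1.505 m; q_2 = 0.57 × 0.56 × 1.505 = 0.4804 m³/s
w_3 = (3.63 − 1.81)/2 = 0.91 m; q_3 = 0.59 × 0.68 × 0.91 = 0.3651 m³/s
w_4 = (4.14 − 3.01)/2 = 0.565 m; q_4 = 0.46 × 0.61 × 0.565 = 0.1585 m³/s
w_5 = (5.48 − 3.63)/2 = 0.925 m; q_5 = 0.50 × 0.63 × 0.925 = 0.2914 m³/s
w_6 = (6.07 − 4.14)/2 = 0.965 m; q_6 = 0.38 × 0.25 × 0.965 = 0.09168 m³/s
w_7 = (6.07 − 5.48)/2 = 0.295 m; q_7 = 0.29 × 0.15 × 0.295 = 0.01283 m³/s
Q = Σ qᵢ = 1.427 m³/s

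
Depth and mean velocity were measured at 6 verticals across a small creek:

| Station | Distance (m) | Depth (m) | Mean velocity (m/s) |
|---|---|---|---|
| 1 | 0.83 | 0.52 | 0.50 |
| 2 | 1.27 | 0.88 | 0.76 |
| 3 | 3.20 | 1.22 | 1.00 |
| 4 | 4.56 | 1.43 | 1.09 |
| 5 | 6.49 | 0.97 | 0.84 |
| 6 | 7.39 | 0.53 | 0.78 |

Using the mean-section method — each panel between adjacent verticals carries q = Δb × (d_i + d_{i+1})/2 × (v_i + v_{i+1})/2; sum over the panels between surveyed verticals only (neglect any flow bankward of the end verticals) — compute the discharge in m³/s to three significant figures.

Panel 1-2: Δb = 0.44 m, d̄ = (0.52+0.88)/2 = 0.7, v̄ = (0.50+0.76)/2 = 0.63 → q = 0.44×0.7×0.63 = 0.1940 m³/s
Panel 2-3: Δb = 1.93 m, d̄ = (0.88+1.22)/2 = 1.05, v̄ = (0.76+1.00)/2 = 0.88 → q = 1.93×1.05×0.88 = 1.783 m³/s
Panel 3-4: Δb = 1.36 m, d̄ = (1.22+1.43)/2 = 1.325, v̄ = (1.00+1.09)/2 = 1.045 → q = 1.36×1.325×1.045 = 1.883 m³/s
Panel 4-5: Δb = 1.93 m, d̄ = (1.43+0.97)/2 = 1.2, v̄ = (1.09+0.84)/2 = 0.965 → q = 1.93×1.2×0.965 = 2.235 m³/s
Panel 5-6: Δb = 0.9 m, d̄ = (0.97+0.53)/2 = 0.75, v̄ = (0.84+0.78)/2 = 0.81 → q = 0.9×0.75×0.81 = 0.5468 m³/s
Q = Σ q = 6.642 m³/s

6.64 m³/s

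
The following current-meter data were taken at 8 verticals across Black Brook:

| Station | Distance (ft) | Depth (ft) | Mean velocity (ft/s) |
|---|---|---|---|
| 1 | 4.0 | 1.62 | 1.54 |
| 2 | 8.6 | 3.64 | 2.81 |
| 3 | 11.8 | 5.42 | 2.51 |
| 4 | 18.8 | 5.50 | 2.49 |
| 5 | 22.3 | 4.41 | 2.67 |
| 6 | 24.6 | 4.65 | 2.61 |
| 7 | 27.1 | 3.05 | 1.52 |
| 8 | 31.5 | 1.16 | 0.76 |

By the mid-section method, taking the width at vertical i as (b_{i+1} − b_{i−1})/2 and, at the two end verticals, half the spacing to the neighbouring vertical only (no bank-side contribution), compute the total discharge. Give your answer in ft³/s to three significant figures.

w_1 = (8.6 − 4.0)/2 = 2.3 ft; q_1 = 1.54 × 1.62 × 2.3 = 5.738 ft³/s
w_2 = (11.8 − 4.0)/2 = 3.9 ft; q_2 = 2.81 × 3.64 × 3.9 = 39.89 ft³/s
w_3 = (18.8 − 8.6)/2 = 5.1 ft; q_3 = 2.51 × 5.42 × 5.1 = 69.38 ft³/s
w_4 = (22.3 − 11.8)/2 = 5.25 ft; q_4 = 2.49 × 5.50 × 5.25 = 71.90 ft³/s
w_5 = (24.6 − 18.8)/2 = 2.9 ft; q_5 = 2.67 × 4.41 × 2.9 = 34.15 ft³/s
w_6 = (27.1 − 22.3)/2 = 2.4 ft; q_6 = 2.61 × 4.65 × 2.4 = 29.13 ft³/s
w_7 = (31.5 − 24.6)/2 = 3.45 ft; q_7 = 1.52 × 3.05 × 3.45 = 15.99 ft³/s
w_8 = (31.5 − 27.1)/2 = 2.2 ft; q_8 = 0.76 × 1.16 × 2.2 = 1.940 ft³/s
Q = Σ qᵢ = 268.1 ft³/s

268 ft³/s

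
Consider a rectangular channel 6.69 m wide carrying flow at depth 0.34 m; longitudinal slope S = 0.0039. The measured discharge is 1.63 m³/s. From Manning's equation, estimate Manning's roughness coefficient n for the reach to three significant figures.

A = b·y = 6.69 × 0.34 = 2.275 m²
P = b + 2y = 6.69 + 2×0.34 = 7.370 m
R = A/P = 2.275/7.370 = 0.3086 m
n = (1/Q)·A·R^(2/3)·S^(1/2) = (1/1.63) × 2.275 × 0.4567 × 0.06245 = 0.03980

0.0398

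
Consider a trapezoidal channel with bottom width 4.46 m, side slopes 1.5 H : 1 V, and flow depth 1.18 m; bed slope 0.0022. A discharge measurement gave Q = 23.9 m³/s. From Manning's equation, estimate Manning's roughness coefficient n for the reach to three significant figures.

0.0129

A = (b + z·y)·y = (4.46 + 1.5×1.18)×1.18 = 7.351 m²
P = b + 2y√(1+z²) = 4.46 + 2×1.18×√(1+1.5²) = 8.715 m
R = A/P = 7.351/8.715 = 0.8436 m
n = (1/Q)·A·R^(2/3)·S^(1/2) = (1/23.9) × 7.351 × 0.8928 × 0.04690 = 0.01288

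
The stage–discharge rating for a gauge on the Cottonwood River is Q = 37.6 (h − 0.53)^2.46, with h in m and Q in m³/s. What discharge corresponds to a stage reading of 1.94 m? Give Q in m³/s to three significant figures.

Q = 37.6 × (1.94 − 0.53)^2.46 = 37.6 × 1.41^2.46 = 87.55 m³/s

87.6 m³/s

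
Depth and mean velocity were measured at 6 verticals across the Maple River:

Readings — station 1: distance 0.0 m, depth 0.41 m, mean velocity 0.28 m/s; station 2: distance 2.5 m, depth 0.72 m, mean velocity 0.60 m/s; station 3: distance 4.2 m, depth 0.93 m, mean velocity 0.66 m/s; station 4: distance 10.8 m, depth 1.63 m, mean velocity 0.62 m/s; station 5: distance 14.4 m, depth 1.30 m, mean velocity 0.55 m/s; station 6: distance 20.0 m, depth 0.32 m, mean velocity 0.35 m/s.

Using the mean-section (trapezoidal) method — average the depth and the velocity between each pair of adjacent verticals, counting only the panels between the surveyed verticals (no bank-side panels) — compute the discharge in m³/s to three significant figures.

12.0 m³/s

Panel 1-2: Δb = 2.5 m, d̄ = (0.41+0.72)/2 = 0.565, v̄ = (0.28+0.60)/2 = 0.44 → q = 2.5×0.565×0.44 = 0.6215 m³/s
Panel 2-3: Δb = 1.7 m, d̄ = (0.72+0.93)/2 = 0.825, v̄ = (0.60+0.66)/2 = 0.63 → q = 1.7×0.825×0.63 = 0.8836 m³/s
Panel 3-4: Δb = 6.6 m, d̄ = (0.93+1.63)/2 = 1.28, v̄ = (0.66+0.62)/2 = 0.64 → q = 6.6×1.28×0.64 = 5.407 m³/s
Panel 4-5: Δb = 3.6 m, d̄ = (1.63+1.30)/2 = 1.465, v̄ = (0.62+0.55)/2 = 0.585 → q = 3.6×1.465×0.585 = 3.085 m³/s
Panel 5-6: Δb = 5.6 m, d̄ = (1.30+0.32)/2 = 0.81, v̄ = (0.55+0.35)/2 = 0.45 → q = 5.6×0.81×0.45 = 2.041 m³/s
Q = Σ q = 12.04 m³/s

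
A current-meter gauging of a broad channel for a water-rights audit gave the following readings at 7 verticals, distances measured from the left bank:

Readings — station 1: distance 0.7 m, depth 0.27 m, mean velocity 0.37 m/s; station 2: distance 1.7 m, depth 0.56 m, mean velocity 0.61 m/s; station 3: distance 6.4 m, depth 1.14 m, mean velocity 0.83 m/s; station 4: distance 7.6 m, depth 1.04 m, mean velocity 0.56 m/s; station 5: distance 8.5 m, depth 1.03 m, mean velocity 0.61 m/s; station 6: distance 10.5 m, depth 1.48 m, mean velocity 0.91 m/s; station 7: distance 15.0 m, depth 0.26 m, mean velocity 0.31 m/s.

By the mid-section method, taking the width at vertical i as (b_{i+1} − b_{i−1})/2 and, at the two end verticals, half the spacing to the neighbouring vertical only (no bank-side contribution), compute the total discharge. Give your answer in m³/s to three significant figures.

w_1 = (1.7 − 0.7)/2 = 0.5 m; q_1 = 0.37 × 0.27 × 0.5 = 0.04995 m³/s
w_2 = (6.4 − 0.7)/2 = 2.85 m; q_2 = 0.61 × 0.56 × 2.85 = 0.9736 m³/s
w_3 = (7.6 − 1.7)/2 = 2.95 m; q_3 = 0.83 × 1.14 × 2.95 = 2.791 m³/s
w_4 = (8.5 − 6.4)/2 = 1.05 m; q_4 = 0.56 × 1.04 × 1.05 = 0.6115 m³/s
w_5 = (10.5 − 7.6)/2 = 1.45 m; q_5 = 0.61 × 1.03 × 1.45 = 0.9110 m³/s
w_6 = (15.0 − 8.5)/2 = 3.25 m; q_6 = 0.91 × 1.48 × 3.25 = 4.377 m³/s
w_7 = (15.0 − 10.5)/2 = 2.25 m; q_7 = 0.31 × 0.26 × 2.25 = 0.1814 m³/s
Q = Σ qᵢ = 9.896 m³/s

9.90 m³/s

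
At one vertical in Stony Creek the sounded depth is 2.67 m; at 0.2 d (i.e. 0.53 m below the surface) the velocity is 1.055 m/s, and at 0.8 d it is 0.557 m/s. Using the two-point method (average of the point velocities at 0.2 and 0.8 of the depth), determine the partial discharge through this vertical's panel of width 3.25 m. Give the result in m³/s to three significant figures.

v̄ = (1.055 + 0.557) / 2 = 0.8060 m/s
q = v̄ × d × w = 0.8060 × 2.67 × 3.25 = 6.994 m³/s

6.99 m³/s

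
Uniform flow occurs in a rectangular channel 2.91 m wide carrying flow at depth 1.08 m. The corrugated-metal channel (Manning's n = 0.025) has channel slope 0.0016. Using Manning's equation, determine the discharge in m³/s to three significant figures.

3.66 m³/s

A = b·y = 2.91 × 1.08 = 3.143 m²
P = b + 2y = 2.91 + 2×1.08 = 5.070 m
R = A/P = 3.143/5.070 = 0.6199 m
Q = (1/n)·A·R^(2/3)·S^(1/2) = (1/0.025) × 3.143 × 0.6199^(2/3) × 0.0016^(1/2) = 3.656 m³/s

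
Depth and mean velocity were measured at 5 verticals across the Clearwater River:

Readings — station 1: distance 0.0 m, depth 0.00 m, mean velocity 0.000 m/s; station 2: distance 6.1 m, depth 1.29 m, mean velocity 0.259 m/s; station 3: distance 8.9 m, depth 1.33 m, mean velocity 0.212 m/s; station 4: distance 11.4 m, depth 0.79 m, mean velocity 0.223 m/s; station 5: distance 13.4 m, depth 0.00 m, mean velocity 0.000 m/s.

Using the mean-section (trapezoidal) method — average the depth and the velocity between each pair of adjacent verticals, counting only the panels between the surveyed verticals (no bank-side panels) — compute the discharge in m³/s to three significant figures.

2.04 m³/s

Panel 1-2: Δb = 6.1 m, d̄ = (0.00+1.29)/2 = 0.645, v̄ = (0.000+0.259)/2 = 0.1295 → q = 6.1×0.645×0.1295 = 0.5095 m³/s
Panel 2-3: Δb = 2.8 m, d̄ = (1.29+1.33)/2 = 1.31, v̄ = (0.259+0.212)/2 = 0.2355 → q = 2.8×1.31×0.2355 = 0.8638 m³/s
Panel 3-4: Δb = 2.5 m, d̄ = (1.33+0.79)/2 = 1.06, v̄ = (0.212+0.223)/2 = 0.2175 → q = 2.5×1.06×0.2175 = 0.5764 m³/s
Panel 4-5: Δb = 2 m, d̄ = (0.79+0.00)/2 = 0.395, v̄ = (0.223+0.000)/2 = 0.1115 → q = 2×0.395×0.1115 = 0.08809 m³/s
Q = Σ q = 2.038 m³/s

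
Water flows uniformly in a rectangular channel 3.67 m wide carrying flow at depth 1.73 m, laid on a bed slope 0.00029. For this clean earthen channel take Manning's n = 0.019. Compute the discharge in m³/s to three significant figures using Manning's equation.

A = b·y = 3.67 × 1.73 = 6.349 m²
P = b + 2y = 3.67 + 2×1.73 = 7.130 m
R = A/P = 6.349/7.130 = 0.8905 m
Q = (1/n)·A·R^(2/3)·S^(1/2) = (1/0.019) × 6.349 × 0.8905^(2/3) × 0.00029^(1/2) = 5.267 m³/s

5.27 m³/s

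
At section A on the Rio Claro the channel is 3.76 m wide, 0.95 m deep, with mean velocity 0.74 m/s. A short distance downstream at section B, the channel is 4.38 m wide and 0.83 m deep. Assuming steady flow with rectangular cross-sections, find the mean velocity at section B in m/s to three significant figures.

0.727 m/s

Q = A₁V₁ = (3.76×0.95) × 0.74 = 2.643 m³/s
A₂ = 4.38 × 0.83 = 3.635 m²
V₂ = Q/A₂ = 2.643/3.635 = 0.7271 m/s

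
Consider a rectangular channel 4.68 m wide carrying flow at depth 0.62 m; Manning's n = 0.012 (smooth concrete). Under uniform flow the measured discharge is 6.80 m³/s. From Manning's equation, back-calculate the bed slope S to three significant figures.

A = b·y = 4.68 × 0.62 = 2.902 m²
P = b + 2y = 4.68 + 2×0.62 = 5.920 m
R = A/P = 2.902/5.920 = 0.4901 m
S = (Q·n / (1·A·R^(2/3)))² = (6.80×0.012 / (1×2.902×0.6216))² = 0.002047

0.00205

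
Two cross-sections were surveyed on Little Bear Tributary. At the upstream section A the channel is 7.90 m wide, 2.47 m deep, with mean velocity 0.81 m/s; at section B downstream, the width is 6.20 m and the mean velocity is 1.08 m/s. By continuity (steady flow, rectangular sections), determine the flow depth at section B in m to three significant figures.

2.36 m

Q = A₁V₁ = (7.90×2.47) × 0.81 = 15.81 m³/s
d₂ = Q/(b₂ V₂) = 15.81/(6.20×1.08) = 2.360 m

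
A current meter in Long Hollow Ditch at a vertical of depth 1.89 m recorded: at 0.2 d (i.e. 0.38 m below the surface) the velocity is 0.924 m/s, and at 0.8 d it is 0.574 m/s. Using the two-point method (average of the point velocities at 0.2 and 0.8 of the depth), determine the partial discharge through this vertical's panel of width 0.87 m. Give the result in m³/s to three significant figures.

1.23 m³/s

v̄ = (0.924 + 0.574) / 2 = 0.7490 m/s
q = v̄ × d × w = 0.7490 × 1.89 × 0.87 = 1.232 m³/s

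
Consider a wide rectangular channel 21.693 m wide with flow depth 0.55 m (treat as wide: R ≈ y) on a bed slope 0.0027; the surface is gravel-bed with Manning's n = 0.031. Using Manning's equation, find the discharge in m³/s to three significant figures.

A = b·y = 21.693 × 0.55 = 11.93 m²
Wide channel: R ≈ y = 0.55 m
Q = (1/n)·A·R^(2/3)·S^(1/2) = (1/0.031) × 11.93 × 0.5500^(2/3) × 0.0027^(1/2) = 13.42 m³/s

13.4 m³/s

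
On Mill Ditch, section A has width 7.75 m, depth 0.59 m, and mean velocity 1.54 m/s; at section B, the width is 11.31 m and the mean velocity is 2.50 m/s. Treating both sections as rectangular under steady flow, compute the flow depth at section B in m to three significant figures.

Q = A₁V₁ = (7.75×0.59) × 1.54 = 7.042 m³/s
d₂ = Q/(b₂ V₂) = 7.042/(11.31×2.50) = 0.2490 m

0.249 m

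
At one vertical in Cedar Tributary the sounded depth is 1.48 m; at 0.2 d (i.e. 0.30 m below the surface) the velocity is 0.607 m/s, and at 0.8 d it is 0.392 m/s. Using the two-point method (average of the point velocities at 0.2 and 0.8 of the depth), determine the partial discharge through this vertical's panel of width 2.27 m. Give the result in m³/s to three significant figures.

1.68 m³/s

v̄ = (0.607 + 0.392) / 2 = 0.4995 m/s
q = v̄ × d × w = 0.4995 × 1.48 × 2.27 = 1.678 m³/s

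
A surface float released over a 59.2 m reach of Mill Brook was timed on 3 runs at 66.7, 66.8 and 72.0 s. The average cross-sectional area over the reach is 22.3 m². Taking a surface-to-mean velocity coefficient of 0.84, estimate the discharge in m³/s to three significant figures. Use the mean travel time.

16.2 m³/s

t̄ = (66.7 + 66.8 + 72.0) / 3 = 68.5 s
v_surface = L / t̄ = 59.2 / 68.5 = 0.8642 m/s
v_mean = 0.84 × 0.8642 = 0.7260 m/s
Q = A × v_mean = 22.3 × 0.7260 = 16.19 m³/s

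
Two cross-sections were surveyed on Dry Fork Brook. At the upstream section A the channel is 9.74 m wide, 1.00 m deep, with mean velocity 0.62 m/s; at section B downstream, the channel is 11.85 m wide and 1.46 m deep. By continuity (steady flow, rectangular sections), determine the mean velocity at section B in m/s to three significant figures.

Q = A₁V₁ = (9.74×1.00) × 0.62 = 6.039 m³/s
A₂ = 11.85 × 1.46 = 17.30 m²
V₂ = Q/A₂ = 6.039/17.30 = 0.3490 m/s

0.349 m/s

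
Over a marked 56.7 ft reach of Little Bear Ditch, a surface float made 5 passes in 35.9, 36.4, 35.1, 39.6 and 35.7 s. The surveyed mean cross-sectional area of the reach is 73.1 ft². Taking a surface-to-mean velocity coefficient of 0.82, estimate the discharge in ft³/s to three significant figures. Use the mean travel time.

93.0 ft³/s

t̄ = (35.9 + 36.4 + 35.1 + 39.6 + 35.7) / 5 = 36.54 s
v_surface = L / t̄ = 56.7 / 36.54 = 1.552 ft/s
v_mean = 0.82 × 1.552 = 1.272 ft/s
Q = A × v_mean = 73.1 × 1.272 = 93.01 ft³/s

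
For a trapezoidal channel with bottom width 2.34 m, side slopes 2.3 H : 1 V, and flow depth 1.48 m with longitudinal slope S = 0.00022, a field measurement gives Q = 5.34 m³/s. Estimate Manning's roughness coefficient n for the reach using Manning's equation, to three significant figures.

0.0215

A = (b + z·y)·y = (2.34 + 2.3×1.48)×1.48 = 8.501 m²
P = b + 2y√(1+z²) = 2.34 + 2×1.48×√(1+2.3²) = 9.764 m
R = A/P = 8.501/9.764 = 0.8707 m
n = (1/Q)·A·R^(2/3)·S^(1/2) = (1/5.34) × 8.501 × 0.9118 × 0.01483 = 0.02153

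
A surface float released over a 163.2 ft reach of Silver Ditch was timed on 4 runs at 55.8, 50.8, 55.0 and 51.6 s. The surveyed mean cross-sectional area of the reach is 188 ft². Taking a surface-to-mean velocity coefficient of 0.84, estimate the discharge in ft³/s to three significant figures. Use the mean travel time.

484 ft³/s

t̄ = (55.8 + 50.8 + 55.0 + 51.6) / 4 = 53.3 s
v_surface = L / t̄ = 163.2 / 53.3 = 3.062 ft/s
v_mean = 0.84 × 3.062 = 2.572 ft/s
Q = A × v_mean = 188 × 2.572 = 483.5 ft³/s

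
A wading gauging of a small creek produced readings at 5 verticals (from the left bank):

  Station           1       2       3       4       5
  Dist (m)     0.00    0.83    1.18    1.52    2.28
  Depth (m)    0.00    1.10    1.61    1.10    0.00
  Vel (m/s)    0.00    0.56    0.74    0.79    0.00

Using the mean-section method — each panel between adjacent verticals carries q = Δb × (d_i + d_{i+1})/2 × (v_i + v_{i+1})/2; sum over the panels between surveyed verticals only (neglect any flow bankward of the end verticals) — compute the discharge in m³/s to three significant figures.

0.954 m³/s

Panel 1-2: Δb = 0.83 m, d̄ = (0.00+1.10)/2 = 0.55, v̄ = (0.00+0.56)/2 = 0.28 → q = 0.83×0.55×0.28 = 0.1278 m³/s
Panel 2-3: Δb = 0.35 m, d̄ = (1.10+1.61)/2 = 1.355, v̄ = (0.56+0.74)/2 = 0.65 → q = 0.35×1.355×0.65 = 0.3083 m³/s
Panel 3-4: Δb = 0.34 m, d̄ = (1.61+1.10)/2 = 1.355, v̄ = (0.74+0.79)/2 = 0.765 → q = 0.34×1.355×0.765 = 0.3524 m³/s
Panel 4-5: Δb = 0.76 m, d̄ = (1.10+0.00)/2 = 0.55, v̄ = (0.79+0.00)/2 = 0.395 → q = 0.76×0.55×0.395 = 0.1651 m³/s
Q = Σ q = 0.9536 m³/s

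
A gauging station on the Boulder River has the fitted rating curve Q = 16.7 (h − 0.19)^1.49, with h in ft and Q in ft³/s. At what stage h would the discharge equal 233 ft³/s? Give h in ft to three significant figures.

h − h₀ = (Q/C)^(1/b) = (233/16.7)^(1/1.49) = 5.864 ft
h = 0.19 + 5.864 = 6.054 ft

6.05 ft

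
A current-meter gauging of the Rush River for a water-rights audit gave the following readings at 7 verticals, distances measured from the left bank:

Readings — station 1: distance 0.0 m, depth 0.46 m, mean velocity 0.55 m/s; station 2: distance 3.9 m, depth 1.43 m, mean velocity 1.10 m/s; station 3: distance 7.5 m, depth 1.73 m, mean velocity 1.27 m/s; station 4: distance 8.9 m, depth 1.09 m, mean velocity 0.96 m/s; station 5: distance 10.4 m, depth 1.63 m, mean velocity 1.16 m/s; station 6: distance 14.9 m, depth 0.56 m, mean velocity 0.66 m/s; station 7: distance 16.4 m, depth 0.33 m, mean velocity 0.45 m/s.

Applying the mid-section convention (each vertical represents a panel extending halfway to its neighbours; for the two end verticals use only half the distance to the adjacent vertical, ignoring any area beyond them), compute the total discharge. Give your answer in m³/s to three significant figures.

w_1 = (3.9 − 0.0)/2 = 1.95 m; q_1 = 0.55 × 0.46 × 1.95 = 0.4934 m³/s
w_2 = (7.5 − 0.0)/2 = 3.75 m; q_2 = 1.10 × 1.43 × 3.75 = 5.899 m³/s
w_3 = (8.9 − 3.9)/2 = 2.5 m; q_3 = 1.27 × 1.73 × 2.5 = 5.493 m³/s
w_4 = (10.4 − 7.5)/2 = 1.45 m; q_4 = 0.96 × 1.09 × 1.45 = 1.517 m³/s
w_5 = (14.9 − 8.9)/2 = 3 m; q_5 = 1.16 × 1.63 × 3 = 5.672 m³/s
w_6 = (16.4 − 10.4)/2 = 3 m; q_6 = 0.66 × 0.56 × 3 = 1.109 m³/s
w_7 = (16.4 − 14.9)/2 = 0.75 m; q_7 = 0.45 × 0.33 × 0.75 = 0.1114 m³/s
Q = Σ qᵢ = 20.29 m³/s

20.3 m³/s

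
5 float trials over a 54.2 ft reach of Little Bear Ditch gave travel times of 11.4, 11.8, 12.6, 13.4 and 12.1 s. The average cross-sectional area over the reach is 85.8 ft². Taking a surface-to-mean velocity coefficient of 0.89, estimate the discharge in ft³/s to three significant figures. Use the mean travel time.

338 ft³/s

t̄ = (11.4 + 11.8 + 12.6 + 13.4 + 12.1) / 5 = 12.26 s
v_surface = L / t̄ = 54.2 / 12.26 = 4.421 ft/s
v_mean = 0.89 × 4.421 = 3.935 ft/s
Q = A × v_mean = 85.8 × 3.935 = 337.6 ft³/s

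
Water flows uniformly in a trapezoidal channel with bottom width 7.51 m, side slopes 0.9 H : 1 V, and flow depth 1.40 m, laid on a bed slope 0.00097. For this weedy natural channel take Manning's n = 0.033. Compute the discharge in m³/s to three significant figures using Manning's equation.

12.3 m³/s

A = (b + z·y)·y = (7.51 + 0.9×1.40)×1.40 = 12.28 m²
P = b + 2y√(1+z²) = 7.51 + 2×1.40×√(1+0.9²) = 11.28 m
R = A/P = 12.28/11.28 = 1.089 m
Q = (1/n)·A·R^(2/3)·S^(1/2) = (1/0.033) × 12.28 × 1.089^(2/3) × 0.00097^(1/2) = 12.26 m³/s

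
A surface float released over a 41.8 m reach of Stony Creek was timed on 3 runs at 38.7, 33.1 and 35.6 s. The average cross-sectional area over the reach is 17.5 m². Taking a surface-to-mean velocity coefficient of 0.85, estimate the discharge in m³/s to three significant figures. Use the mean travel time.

t̄ = (38.7 + 33.1 + 35.6) / 3 = 35.8 s
v_surface = L / t̄ = 41.8 / 35.8 = 1.168 m/s
v_mean = 0.85 × 1.168 = 0.9925 m/s
Q = A × v_mean = 17.5 × 0.9925 = 17.37 m³/s

17.4 m³/s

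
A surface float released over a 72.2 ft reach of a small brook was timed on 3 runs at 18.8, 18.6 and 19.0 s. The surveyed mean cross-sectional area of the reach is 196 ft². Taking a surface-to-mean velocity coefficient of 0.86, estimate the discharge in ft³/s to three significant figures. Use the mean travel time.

t̄ = (18.8 + 18.6 + 19.0) / 3 = 18.8 s
v_surface = L / t̄ = 72.2 / 18.8 = 3.840 ft/s
v_mean = 0.86 × 3.840 = 3.303 ft/s
Q = A × v_mean = 196 × 3.303 = 647.3 ft³/s

647 ft³/s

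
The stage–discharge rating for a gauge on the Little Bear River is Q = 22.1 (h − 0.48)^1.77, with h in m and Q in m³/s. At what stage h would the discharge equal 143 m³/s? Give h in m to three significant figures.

h − h₀ = (Q/C)^(1/b) = (143/22.1)^(1/1.77) = 2.872 m
h = 0.48 + 2.872 = 3.352 m

3.35 m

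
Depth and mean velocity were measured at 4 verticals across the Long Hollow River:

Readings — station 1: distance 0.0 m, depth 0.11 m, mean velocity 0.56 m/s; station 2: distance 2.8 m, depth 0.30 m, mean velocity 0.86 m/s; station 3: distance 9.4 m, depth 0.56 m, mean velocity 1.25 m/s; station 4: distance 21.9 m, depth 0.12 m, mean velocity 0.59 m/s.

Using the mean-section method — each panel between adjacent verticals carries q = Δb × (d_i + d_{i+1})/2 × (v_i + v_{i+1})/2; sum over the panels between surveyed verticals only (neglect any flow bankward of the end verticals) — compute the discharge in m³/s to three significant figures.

Panel 1-2: Δb = 2.8 m, d̄ = (0.11+0.30)/2 = 0.205, v̄ = (0.56+0.86)/2 = 0.71 → q = 2.8×0.205×0.71 = 0.4075 m³/s
Panel 2-3: Δb = 6.6 m, d̄ = (0.30+0.56)/2 = 0.43, v̄ = (0.86+1.25)/2 = 1.055 → q = 6.6×0.43×1.055 = 2.994 m³/s
Panel 3-4: Δb = 12.5 m, d̄ = (0.56+0.12)/2 = 0.34, v̄ = (1.25+0.59)/2 = 0.92 → q = 12.5×0.34×0.92 = 3.910 m³/s
Q = Σ q = 7.312 m³/s

7.31 m³/s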